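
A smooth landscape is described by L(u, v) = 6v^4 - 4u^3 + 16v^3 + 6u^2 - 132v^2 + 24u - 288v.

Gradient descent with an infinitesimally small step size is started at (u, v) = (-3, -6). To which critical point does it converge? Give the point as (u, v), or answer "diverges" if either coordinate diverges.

L is separable, so gradient descent decouples: u follows -∂L/∂u, v follows -∂L/∂v.
∂L/∂u = -12(u - 2)(u + 1); at u=-3 this is -120, so u increases.
∂L/∂v = 24(v - 3)(v + 1)(v + 4); at v=-6 this is -2160, so v increases.
u converges to its nearest critical value -1 (a local min of the u-part); v converges to -4. The iterate converges to (-1, -4).

(-1, -4)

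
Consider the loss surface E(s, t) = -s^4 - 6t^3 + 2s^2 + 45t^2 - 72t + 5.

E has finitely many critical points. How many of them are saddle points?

E separates as a function of s plus a function of t, so ∇E=0 decouples.
∂E/∂s = -4s(s - 1)(s + 1) = 0 at s ∈ {-1, 0, 1}; ∂E/∂t = -18(t - 4)(t - 1) = 0 at t ∈ {1, 4}.
The Hessian is diagonal: diag(E_ss, E_tt). Second derivatives: E_ss(-1)=-8, E_ss(0)=4, E_ss(1)=-8; E_tt(1)=54, E_tt(4)=-54.
Saddle points occur where the two diagonal entries have opposite signs: (-1, 1), (0, 4), (1, 1). Count: 3.

3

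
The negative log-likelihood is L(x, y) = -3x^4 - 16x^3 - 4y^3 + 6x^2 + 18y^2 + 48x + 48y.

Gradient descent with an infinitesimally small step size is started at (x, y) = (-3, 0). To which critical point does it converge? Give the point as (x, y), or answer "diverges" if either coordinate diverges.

(-1, -1)

L is separable, so gradient descent decouples: x follows -∂L/∂x, y follows -∂L/∂y.
∂L/∂x = -12(x - 1)(x + 1)(x + 4); at x=-3 this is -96, so x increases.
∂L/∂y = -12(y - 4)(y + 1); at y=0 this is 48, so y decreases.
x converges to its nearest critical value -1 (a local min of the x-part); y converges to -1. The iterate converges to (-1, -1).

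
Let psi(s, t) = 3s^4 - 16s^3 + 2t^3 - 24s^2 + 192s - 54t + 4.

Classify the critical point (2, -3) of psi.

The mixed partial ∂²psi/∂s∂t is 0, so the Hessian at any point is diag(psi_ss, psi_tt) = diag(12(3s^2 - 8s - 4), 12t).
At (2, -3): H = diag(-96, -36).
Both eigenvalues are negative, so H is negative definite: a local maximum.

local maximum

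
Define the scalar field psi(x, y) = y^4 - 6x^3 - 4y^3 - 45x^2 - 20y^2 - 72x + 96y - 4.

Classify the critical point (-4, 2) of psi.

saddle point

The mixed partial ∂²psi/∂x∂y is 0, so the Hessian at any point is diag(psi_xx, psi_yy) = diag(-18(2x + 5), 4(3y^2 - 6y - 10)).
At (-4, 2): H = diag(54, -40).
The eigenvalues have opposite signs, so H is indefinite: a saddle point.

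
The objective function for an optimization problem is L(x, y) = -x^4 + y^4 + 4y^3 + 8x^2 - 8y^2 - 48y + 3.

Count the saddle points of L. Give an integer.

L separates as a function of x plus a function of y, so ∇L=0 decouples.
∂L/∂x = -4x(x - 2)(x + 2) = 0 at x ∈ {-2, 0, 2}; ∂L/∂y = 4(y - 2)(y + 2)(y + 3) = 0 at y ∈ {-3, -2, 2}.
The Hessian is diagonal: diag(L_xx, L_yy). Second derivatives: L_xx(-2)=-32, L_xx(0)=16, L_xx(2)=-32; L_yy(-3)=20, L_yy(-2)=-16, L_yy(2)=80.
Saddle points occur where the two diagonal entries have opposite signs: (-2, -3), (-2, 2), (0, -2), (2, -3), (2, 2). Count: 5.

5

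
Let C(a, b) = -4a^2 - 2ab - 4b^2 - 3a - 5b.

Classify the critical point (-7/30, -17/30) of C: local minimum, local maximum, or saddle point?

local maximum

The Hessian of C is constant: H = [[-8, -2], [-2, -8]].
det(H) = (-8)·(-8) − (-2)² = 60.
det(H) > 0 and tr(H) = -16 < 0, so H is negative definite and the point is a local maximum.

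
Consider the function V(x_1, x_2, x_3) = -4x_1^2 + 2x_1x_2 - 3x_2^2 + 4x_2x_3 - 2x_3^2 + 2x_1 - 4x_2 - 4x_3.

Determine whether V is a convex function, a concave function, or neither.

V is quadratic, so its Hessian is the constant matrix H = [[-8, 2, 0], [2, -6, 4], [0, 4, -4]].
Leading principal minors: -8, 44, -48.
Signs alternate −, +, − ⇒ H ≺ 0 ⇒ concave.

concave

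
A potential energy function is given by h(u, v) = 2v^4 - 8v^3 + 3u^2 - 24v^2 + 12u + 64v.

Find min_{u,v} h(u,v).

h(u,v) separates as P(u) + Q(v), so its minimum is min P + min Q.
P'(u) = 6u + 12 vanishes at u ∈ {-2}; Q'(v) = 8(v - 4)(v - 1)(v + 2) vanishes at v ∈ {-2, 1, 4}.
Local minima of P (where P''>0): P(-2)=-12. Local minima of Q: Q(-2)=-128, Q(4)=-128.
So the global minimum of h is P(-2) + Q(-2) = -12 − 128 = -140, attained at (-2, -2).

-140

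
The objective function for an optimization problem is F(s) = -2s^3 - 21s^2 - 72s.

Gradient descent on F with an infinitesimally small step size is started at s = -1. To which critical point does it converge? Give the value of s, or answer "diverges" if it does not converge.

diverges

F'(s) = -6(s + 3)(s + 4), so F'(-1) = -36.
Gradient descent moves in the -F' direction, i.e. s is increasing.
There is no critical point above s=-1, and F' keeps the same sign, so the iterate runs off to +∞.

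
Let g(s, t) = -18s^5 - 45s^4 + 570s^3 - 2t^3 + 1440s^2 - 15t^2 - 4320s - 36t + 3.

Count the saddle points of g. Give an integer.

4

g separates as a function of s plus a function of t, so ∇g=0 decouples.
∂g/∂s = -90(s - 4)(s - 1)(s + 3)(s + 4) = 0 at s ∈ {-4, -3, 1, 4}; ∂g/∂t = -6(t + 2)(t + 3) = 0 at t ∈ {-3, -2}.
The Hessian is diagonal: diag(g_ss, g_tt). Second derivatives: g_ss(-4)=3600, g_ss(-3)=-2520, g_ss(1)=5400, g_ss(4)=-15120; g_tt(-3)=6, g_tt(-2)=-6.
Saddle points occur where the two diagonal entries have opposite signs: (-4, -2), (-3, -3), (1, -2), (4, -3). Count: 4.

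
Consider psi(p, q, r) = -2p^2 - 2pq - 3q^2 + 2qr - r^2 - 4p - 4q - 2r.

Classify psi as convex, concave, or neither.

concave

psi is quadratic, so its Hessian is the constant matrix H = [[-4, -2, 0], [-2, -6, 2], [0, 2, -2]].
Leading principal minors: -4, 20, -24.
Signs alternate −, +, − ⇒ H ≺ 0 ⇒ concave.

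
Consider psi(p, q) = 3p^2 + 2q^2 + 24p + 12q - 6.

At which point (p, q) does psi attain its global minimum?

psi(p,q) separates as A(p) + B(q) − 6, so its minimum is min A + min B − 6.
A'(p) = 6p + 24 vanishes at p ∈ {-4}; B'(q) = 4q + 12 vanishes at q ∈ {-3}.
Local minima of A (where A''>0): A(-4)=-48. Local minima of B: B(-3)=-18.
So the global minimum of psi is A(-4) + B(-3) − 6 = -48 − 18 − 6 = -72, attained at (-4, -3).

(-4, -3)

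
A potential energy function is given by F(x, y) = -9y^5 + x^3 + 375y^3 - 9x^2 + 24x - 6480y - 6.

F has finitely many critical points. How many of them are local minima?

F separates as a function of x plus a function of y, so ∇F=0 decouples.
∂F/∂x = 3(x - 4)(x - 2) = 0 at x ∈ {2, 4}; ∂F/∂y = -45(y - 4)(y - 3)(y + 3)(y + 4) = 0 at y ∈ {-4, -3, 3, 4}.
The Hessian is diagonal: diag(F_xx, F_yy). Second derivatives: F_xx(2)=-6, F_xx(4)=6; F_yy(-4)=2520, F_yy(-3)=-1890, F_yy(3)=1890, F_yy(4)=-2520.
Local minima occur where both diagonal entries positive: (4, -4), (4, 3). Count: 2.

2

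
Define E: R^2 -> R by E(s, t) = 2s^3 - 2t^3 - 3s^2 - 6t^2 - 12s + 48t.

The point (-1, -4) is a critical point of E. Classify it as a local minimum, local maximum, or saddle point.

The mixed partial ∂²E/∂s∂t is 0, so the Hessian at any point is diag(E_ss, E_tt) = diag(6(2s - 1), -12(t + 1)).
At (-1, -4): H = diag(-18, 36).
The eigenvalues have opposite signs, so H is indefinite: a saddle point.

saddle point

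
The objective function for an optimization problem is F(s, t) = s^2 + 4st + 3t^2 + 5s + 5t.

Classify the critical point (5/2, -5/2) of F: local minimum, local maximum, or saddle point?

The Hessian of F is constant: H = [[2, 4], [4, 6]].
det(H) = 2·6 − 4² = -4.
Since det(H) < 0, H is indefinite and the critical point is a saddle point.

saddle point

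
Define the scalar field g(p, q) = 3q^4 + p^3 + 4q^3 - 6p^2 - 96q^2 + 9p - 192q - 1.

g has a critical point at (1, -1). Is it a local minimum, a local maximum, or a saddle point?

The mixed partial ∂²g/∂p∂q is 0, so the Hessian at any point is diag(g_pp, g_qq) = diag(6(p - 2), 12(3q^2 + 2q - 16)).
At (1, -1): H = diag(-6, -180).
Both eigenvalues are negative, so H is negative definite: a local maximum.

local maximum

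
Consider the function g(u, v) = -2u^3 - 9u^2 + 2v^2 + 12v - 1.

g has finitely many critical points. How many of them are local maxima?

0

g separates as a function of u plus a function of v, so ∇g=0 decouples.
∂g/∂u = -6u(u + 3) = 0 at u ∈ {-3, 0}; ∂g/∂v = 4(v + 3) = 0 at v ∈ {-3}.
The Hessian is diagonal: diag(g_uu, g_vv). Second derivatives: g_uu(-3)=18, g_uu(0)=-18; g_vv(-3)=4.
Local maxima occur where both diagonal entries negative: none. Count: 0.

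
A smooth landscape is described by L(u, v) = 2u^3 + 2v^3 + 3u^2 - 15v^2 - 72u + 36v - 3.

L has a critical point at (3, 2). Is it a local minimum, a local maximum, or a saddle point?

The mixed partial ∂²L/∂u∂v is 0, so the Hessian at any point is diag(L_uu, L_vv) = diag(6(2u + 1), 6(2v - 5)).
At (3, 2): H = diag(42, -6).
The eigenvalues have opposite signs, so H is indefinite: a saddle point.

saddle point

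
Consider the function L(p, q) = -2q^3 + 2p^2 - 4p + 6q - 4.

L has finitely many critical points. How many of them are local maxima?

0

L separates as a function of p plus a function of q, so ∇L=0 decouples.
∂L/∂p = 4(p - 1) = 0 at p ∈ {1}; ∂L/∂q = -6(q - 1)(q + 1) = 0 at q ∈ {-1, 1}.
The Hessian is diagonal: diag(L_pp, L_qq). Second derivatives: L_pp(1)=4; L_qq(-1)=12, L_qq(1)=-12.
Local maxima occur where both diagonal entries negative: none. Count: 0.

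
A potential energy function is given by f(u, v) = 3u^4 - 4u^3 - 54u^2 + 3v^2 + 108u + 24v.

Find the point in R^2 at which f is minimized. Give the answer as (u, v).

(-3, -4)

f(u,v) separates as P(u) + Q(v), so its minimum is min P + min Q.
P'(u) = 12(u - 3)(u - 1)(u + 3) vanishes at u ∈ {-3, 1, 3}; Q'(v) = 6v + 24 vanishes at v ∈ {-4}.
Local minima of P (where P''>0): P(-3)=-459, P(3)=-27. Local minima of Q: Q(-4)=-48.
So the global minimum of f is P(-3) + Q(-4) = -459 − 48 = -507, attained at (-3, -4).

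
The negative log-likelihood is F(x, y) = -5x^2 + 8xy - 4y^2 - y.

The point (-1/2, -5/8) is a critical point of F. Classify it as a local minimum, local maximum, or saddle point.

The Hessian of F is constant: H = [[-10, 8], [8, -8]].
det(H) = (-10)·(-8) − 8² = 16.
det(H) > 0 and tr(H) = -18 < 0, so H is negative definite and the point is a local maximum.

local maximum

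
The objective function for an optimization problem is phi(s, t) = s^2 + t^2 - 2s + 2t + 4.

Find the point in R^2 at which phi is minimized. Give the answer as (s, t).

(1, -1)

phi(s,t) separates as P(s) + Q(t) + 4, so its minimum is min P + min Q + 4.
P'(s) = 2s - 2 vanishes at s ∈ {1}; Q'(t) = 2(t + 1) vanishes at t ∈ {-1}.
Local minima of P (where P''>0): P(1)=-1. Local minima of Q: Q(-1)=-1.
So the global minimum of phi is P(1) + Q(-1) + 4 = -1 − 1 + 4 = 2, attained at (1, -1).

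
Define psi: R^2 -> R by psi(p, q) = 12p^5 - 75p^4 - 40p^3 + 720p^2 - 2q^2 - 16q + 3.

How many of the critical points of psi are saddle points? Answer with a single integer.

2

psi separates as a function of p plus a function of q, so ∇psi=0 decouples.
∂psi/∂p = 60p(p - 4)(p - 3)(p + 2) = 0 at p ∈ {-2, 0, 3, 4}; ∂psi/∂q = -4(q + 4) = 0 at q ∈ {-4}.
The Hessian is diagonal: diag(psi_pp, psi_qq). Second derivatives: psi_pp(-2)=-3600, psi_pp(0)=1440, psi_pp(3)=-900, psi_pp(4)=1440; psi_qq(-4)=-4.
Saddle points occur where the two diagonal entries have opposite signs: (0, -4), (4, -4). Count: 2.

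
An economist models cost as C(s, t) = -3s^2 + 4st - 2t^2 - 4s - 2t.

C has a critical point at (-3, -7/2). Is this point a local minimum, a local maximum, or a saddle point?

local maximum

The Hessian of C is constant: H = [[-6, 4], [4, -4]].
det(H) = (-6)·(-4) − 4² = 8.
det(H) > 0 and tr(H) = -10 < 0, so H is negative definite and the point is a local maximum.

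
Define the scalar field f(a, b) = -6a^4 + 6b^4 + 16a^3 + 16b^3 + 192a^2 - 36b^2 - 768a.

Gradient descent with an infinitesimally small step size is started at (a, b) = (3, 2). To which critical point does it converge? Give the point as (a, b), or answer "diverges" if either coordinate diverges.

f is separable, so gradient descent decouples: a follows -∂f/∂a, b follows -∂f/∂b.
∂f/∂a = -24(a - 4)(a - 2)(a + 4); at a=3 this is 168, so a decreases.
∂f/∂b = 24b(b - 1)(b + 3); at b=2 this is 240, so b decreases.
a converges to its nearest critical value 2 (a local min of the a-part); b converges to 1. The iterate converges to (2, 1).

(2, 1)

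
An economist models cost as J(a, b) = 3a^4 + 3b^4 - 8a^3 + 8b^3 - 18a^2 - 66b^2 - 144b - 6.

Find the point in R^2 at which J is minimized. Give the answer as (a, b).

(3, 3)

J(a,b) separates as P(a) + Q(b) − 6, so its minimum is min P + min Q − 6.
P'(a) = 12a(a - 3)(a + 1) vanishes at a ∈ {-1, 0, 3}; Q'(b) = 12(b - 3)(b + 1)(b + 4) vanishes at b ∈ {-4, -1, 3}.
Local minima of P (where P''>0): P(-1)=-7, P(3)=-135. Local minima of Q: Q(-4)=-224, Q(3)=-567.
So the global minimum of J is P(3) + Q(3) − 6 = -135 − 567 − 6 = -708, attained at (3, 3).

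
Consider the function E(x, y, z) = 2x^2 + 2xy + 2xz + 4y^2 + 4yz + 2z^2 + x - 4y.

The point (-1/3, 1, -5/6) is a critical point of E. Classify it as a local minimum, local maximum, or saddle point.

The Hessian is constant: H = [[4, 2, 2], [2, 8, 4], [2, 4, 4]].
Leading principal minors: Δ₁ = 4, Δ₂ = 28, Δ₃ = 48.
All leading minors are positive, so H is positive definite: a local minimum.

local minimum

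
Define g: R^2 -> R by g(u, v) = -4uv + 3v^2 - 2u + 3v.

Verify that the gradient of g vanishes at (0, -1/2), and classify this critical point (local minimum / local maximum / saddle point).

∇g = (-4v - 2, -4u + 6v + 3); substituting (0, -1/2) gives ∇g = (0, 0), so (0, -1/2) is indeed a critical point.
The Hessian of g is constant: H = [[0, -4], [-4, 6]].
det(H) = 0·6 − (-4)² = -16.
Since det(H) < 0, H is indefinite and the critical point is a saddle point.

saddle point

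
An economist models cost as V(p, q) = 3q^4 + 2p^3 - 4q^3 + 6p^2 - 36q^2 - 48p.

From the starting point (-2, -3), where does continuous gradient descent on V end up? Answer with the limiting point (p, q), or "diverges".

(2, -2)

V is separable, so gradient descent decouples: p follows -∂V/∂p, q follows -∂V/∂q.
∂V/∂p = 6(p - 2)(p + 4); at p=-2 this is -48, so p increases.
∂V/∂q = 12q(q - 3)(q + 2); at q=-3 this is -216, so q increases.
p converges to its nearest critical value 2 (a local min of the p-part); q converges to -2. The iterate converges to (2, -2).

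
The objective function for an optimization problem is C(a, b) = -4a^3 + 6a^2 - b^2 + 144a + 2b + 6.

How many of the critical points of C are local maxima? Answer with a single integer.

C separates as a function of a plus a function of b, so ∇C=0 decouples.
∂C/∂a = -12(a - 4)(a + 3) = 0 at a ∈ {-3, 4}; ∂C/∂b = -2(b - 1) = 0 at b ∈ {1}.
The Hessian is diagonal: diag(C_aa, C_bb). Second derivatives: C_aa(-3)=84, C_aa(4)=-84; C_bb(1)=-2.
Local maxima occur where both diagonal entries negative: (4, 1). Count: 1.

1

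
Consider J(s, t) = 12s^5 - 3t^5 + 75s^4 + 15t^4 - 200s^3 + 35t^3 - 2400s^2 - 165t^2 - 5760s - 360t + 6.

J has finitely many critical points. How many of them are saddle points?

8

J separates as a function of s plus a function of t, so ∇J=0 decouples.
∂J/∂s = 60(s - 4)(s + 2)(s + 3)(s + 4) = 0 at s ∈ {-4, -3, -2, 4}; ∂J/∂t = -15(t - 4)(t - 3)(t + 1)(t + 2) = 0 at t ∈ {-2, -1, 3, 4}.
The Hessian is diagonal: diag(J_ss, J_tt). Second derivatives: J_ss(-4)=-960, J_ss(-3)=420, J_ss(-2)=-720, J_ss(4)=20160; J_tt(-2)=450, J_tt(-1)=-300, J_tt(3)=300, J_tt(4)=-450.
Saddle points occur where the two diagonal entries have opposite signs: (-4, -2), (-4, 3), (-3, -1), (-3, 4), (-2, -2), (-2, 3), (4, -1), (4, 4). Count: 8.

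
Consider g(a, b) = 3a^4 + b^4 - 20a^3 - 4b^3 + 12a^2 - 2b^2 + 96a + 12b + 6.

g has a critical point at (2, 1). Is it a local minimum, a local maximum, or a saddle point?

local maximum

The mixed partial ∂²g/∂a∂b is 0, so the Hessian at any point is diag(g_aa, g_bb) = diag(12(3a^2 - 10a + 2), 4(3b^2 - 6b - 1)).
At (2, 1): H = diag(-72, -16).
Both eigenvalues are negative, so H is negative definite: a local maximum.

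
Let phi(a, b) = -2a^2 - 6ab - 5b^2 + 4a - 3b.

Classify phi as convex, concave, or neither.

phi is quadratic, so its Hessian is the constant matrix H = [[-4, -6], [-6, -10]].
det(H) = 4, tr(H) = -14.
det(H) > 0 and tr(H) < 0, so H is negative definite everywhere: concave.

concave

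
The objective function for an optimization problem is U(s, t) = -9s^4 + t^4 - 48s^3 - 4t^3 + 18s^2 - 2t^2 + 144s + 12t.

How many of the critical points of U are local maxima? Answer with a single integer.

U separates as a function of s plus a function of t, so ∇U=0 decouples.
∂U/∂s = -36(s - 1)(s + 1)(s + 4) = 0 at s ∈ {-4, -1, 1}; ∂U/∂t = 4(t - 3)(t - 1)(t + 1) = 0 at t ∈ {-1, 1, 3}.
The Hessian is diagonal: diag(U_ss, U_tt). Second derivatives: U_ss(-4)=-540, U_ss(-1)=216, U_ss(1)=-360; U_tt(-1)=32, U_tt(1)=-16, U_tt(3)=32.
Local maxima occur where both diagonal entries negative: (-4, 1), (1, 1). Count: 2.

2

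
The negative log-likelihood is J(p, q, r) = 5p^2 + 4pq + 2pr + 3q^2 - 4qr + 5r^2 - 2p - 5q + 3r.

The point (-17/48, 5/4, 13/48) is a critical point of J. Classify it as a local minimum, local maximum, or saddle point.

local minimum

The Hessian is constant: H = [[10, 4, 2], [4, 6, -4], [2, -4, 10]].
Leading principal minors: Δ₁ = 10, Δ₂ = 44, Δ₃ = 192.
All leading minors are positive, so H is positive definite: a local minimum.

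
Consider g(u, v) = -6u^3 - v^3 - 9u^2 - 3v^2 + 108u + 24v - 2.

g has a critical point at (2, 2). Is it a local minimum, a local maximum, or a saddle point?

local maximum

The mixed partial ∂²g/∂u∂v is 0, so the Hessian at any point is diag(g_uu, g_vv) = diag(-18(2u + 1), -6(v + 1)).
At (2, 2): H = diag(-90, -18).
Both eigenvalues are negative, so H is negative definite: a local maximum.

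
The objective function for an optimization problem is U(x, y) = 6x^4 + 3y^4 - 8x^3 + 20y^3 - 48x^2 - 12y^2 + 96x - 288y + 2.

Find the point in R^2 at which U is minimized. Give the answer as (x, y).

(-2, 2)

U(x,y) separates as P(x) + Q(y) + 2, so its minimum is min P + min Q + 2.
P'(x) = 24(x - 2)(x - 1)(x + 2) vanishes at x ∈ {-2, 1, 2}; Q'(y) = 12(y - 2)(y + 3)(y + 4) vanishes at y ∈ {-4, -3, 2}.
Local minima of P (where P''>0): P(-2)=-224, P(2)=32. Local minima of Q: Q(-4)=448, Q(2)=-416.
So the global minimum of U is P(-2) + Q(2) + 2 = -224 − 416 + 2 = -638, attained at (-2, 2).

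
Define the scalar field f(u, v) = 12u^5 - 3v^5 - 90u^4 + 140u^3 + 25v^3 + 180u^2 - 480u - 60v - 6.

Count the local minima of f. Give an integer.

f separates as a function of u plus a function of v, so ∇f=0 decouples.
∂f/∂u = 60(u - 4)(u - 2)(u - 1)(u + 1) = 0 at u ∈ {-1, 1, 2, 4}; ∂f/∂v = -15(v - 2)(v - 1)(v + 1)(v + 2) = 0 at v ∈ {-2, -1, 1, 2}.
The Hessian is diagonal: diag(f_uu, f_vv). Second derivatives: f_uu(-1)=-1800, f_uu(1)=360, f_uu(2)=-360, f_uu(4)=1800; f_vv(-2)=180, f_vv(-1)=-90, f_vv(1)=90, f_vv(2)=-180.
Local minima occur where both diagonal entries positive: (1, -2), (1, 1), (4, -2), (4, 1). Count: 4.

4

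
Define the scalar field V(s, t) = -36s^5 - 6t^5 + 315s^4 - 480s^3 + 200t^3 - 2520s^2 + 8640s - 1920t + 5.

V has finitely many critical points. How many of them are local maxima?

4

V separates as a function of s plus a function of t, so ∇V=0 decouples.
∂V/∂s = -180(s - 4)(s - 3)(s - 2)(s + 2) = 0 at s ∈ {-2, 2, 3, 4}; ∂V/∂t = -30(t - 4)(t - 2)(t + 2)(t + 4) = 0 at t ∈ {-4, -2, 2, 4}.
The Hessian is diagonal: diag(V_ss, V_tt). Second derivatives: V_ss(-2)=21600, V_ss(2)=-1440, V_ss(3)=900, V_ss(4)=-2160; V_tt(-4)=2880, V_tt(-2)=-1440, V_tt(2)=1440, V_tt(4)=-2880.
Local maxima occur where both diagonal entries negative: (2, -2), (2, 4), (4, -2), (4, 4). Count: 4.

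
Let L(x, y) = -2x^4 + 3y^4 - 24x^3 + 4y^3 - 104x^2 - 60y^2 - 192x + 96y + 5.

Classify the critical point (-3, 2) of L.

The mixed partial ∂²L/∂x∂y is 0, so the Hessian at any point is diag(L_xx, L_yy) = diag(-8(3x^2 + 18x + 26), 12(3y^2 + 2y - 10)).
At (-3, 2): H = diag(8, 72).
Both eigenvalues are positive, so H is positive definite: a local minimum.

local minimum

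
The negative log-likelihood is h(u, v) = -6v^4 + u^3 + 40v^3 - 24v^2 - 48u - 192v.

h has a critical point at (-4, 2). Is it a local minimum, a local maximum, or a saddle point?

saddle point

The mixed partial ∂²h/∂u∂v is 0, so the Hessian at any point is diag(h_uu, h_vv) = diag(6u, 24(-3v^2 + 10v - 2)).
At (-4, 2): H = diag(-24, 144).
The eigenvalues have opposite signs, so H is indefinite: a saddle point.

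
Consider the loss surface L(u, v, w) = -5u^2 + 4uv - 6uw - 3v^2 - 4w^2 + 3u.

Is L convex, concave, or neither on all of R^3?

L is quadratic, so its Hessian is the constant matrix H = [[-10, 4, -6], [4, -6, 0], [-6, 0, -8]].
Leading principal minors: -10, 44, -136.
Signs alternate −, +, − ⇒ H ≺ 0 ⇒ concave.

concave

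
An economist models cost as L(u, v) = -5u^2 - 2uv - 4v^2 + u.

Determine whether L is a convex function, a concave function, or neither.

L is quadratic, so its Hessian is the constant matrix H = [[-10, -2], [-2, -8]].
det(H) = 76, tr(H) = -18.
det(H) > 0 and tr(H) < 0, so H is negative definite everywhere: concave.

concave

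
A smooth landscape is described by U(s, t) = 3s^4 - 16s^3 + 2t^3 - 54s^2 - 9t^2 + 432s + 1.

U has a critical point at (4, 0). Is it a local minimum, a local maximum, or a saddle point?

saddle point

The mixed partial ∂²U/∂s∂t is 0, so the Hessian at any point is diag(U_ss, U_tt) = diag(12(3s^2 - 8s - 9), 6(2t - 3)).
At (4, 0): H = diag(84, -18).
The eigenvalues have opposite signs, so H is indefinite: a saddle point.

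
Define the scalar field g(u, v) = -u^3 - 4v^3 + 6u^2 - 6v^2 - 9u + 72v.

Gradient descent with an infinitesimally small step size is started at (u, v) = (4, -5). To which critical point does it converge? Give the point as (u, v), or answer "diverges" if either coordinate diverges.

diverges

g is separable, so gradient descent decouples: u follows -∂g/∂u, v follows -∂g/∂v.
∂g/∂u = -3(u - 3)(u - 1); at u=4 this is -9, so u increases.
∂g/∂v = -12(v - 2)(v + 3); at v=-5 this is -168, so v increases.
The u-coordinate has no critical point in that direction and runs off to infinity.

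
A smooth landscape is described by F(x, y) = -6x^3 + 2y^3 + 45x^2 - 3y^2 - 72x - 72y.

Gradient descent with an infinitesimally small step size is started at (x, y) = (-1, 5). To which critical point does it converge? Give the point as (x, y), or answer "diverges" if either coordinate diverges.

(1, 4)

F is separable, so gradient descent decouples: x follows -∂F/∂x, y follows -∂F/∂y.
∂F/∂x = -18(x - 4)(x - 1); at x=-1 this is -180, so x increases.
∂F/∂y = 6(y - 4)(y + 3); at y=5 this is 48, so y decreases.
x converges to its nearest critical value 1 (a local min of the x-part); y converges to 4. The iterate converges to (1, 4).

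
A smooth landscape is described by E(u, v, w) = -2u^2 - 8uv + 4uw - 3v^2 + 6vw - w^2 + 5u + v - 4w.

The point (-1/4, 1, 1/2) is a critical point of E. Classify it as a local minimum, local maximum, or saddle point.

saddle point

The Hessian is constant: H = [[-4, -8, 4], [-8, -6, 6], [4, 6, -2]].
Leading principal minors: Δ₁ = -4, Δ₂ = -40, Δ₃ = -64.
The minors fit neither the all-positive nor the alternating-sign pattern, so H is indefinite: a saddle point.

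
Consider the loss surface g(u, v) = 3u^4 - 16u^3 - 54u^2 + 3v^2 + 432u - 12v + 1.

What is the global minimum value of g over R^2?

-1118

g(u,v) separates as P(u) + Q(v) + 1, so its minimum is min P + min Q + 1.
P'(u) = 12(u - 4)(u - 3)(u + 3) vanishes at u ∈ {-3, 3, 4}; Q'(v) = 6v - 12 vanishes at v ∈ {2}.
Local minima of P (where P''>0): P(-3)=-1107, P(4)=608. Local minima of Q: Q(2)=-12.
So the global minimum of g is P(-3) + Q(2) + 1 = -1107 − 12 + 1 = -1118, attained at (-3, 2).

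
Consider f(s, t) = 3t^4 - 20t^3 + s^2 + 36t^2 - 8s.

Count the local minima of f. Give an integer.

f separates as a function of s plus a function of t, so ∇f=0 decouples.
∂f/∂s = 2(s - 4) = 0 at s ∈ {4}; ∂f/∂t = 12t(t - 3)(t - 2) = 0 at t ∈ {0, 2, 3}.
The Hessian is diagonal: diag(f_ss, f_tt). Second derivatives: f_ss(4)=2; f_tt(0)=72, f_tt(2)=-24, f_tt(3)=36.
Local minima occur where both diagonal entries positive: (4, 0), (4, 3). Count: 2.

2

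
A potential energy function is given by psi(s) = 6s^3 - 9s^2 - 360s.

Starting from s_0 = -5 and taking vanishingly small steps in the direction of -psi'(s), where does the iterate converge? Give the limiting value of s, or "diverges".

psi'(s) = 18(s - 5)(s + 4), so psi'(-5) = 180.
Gradient descent moves in the -psi' direction, i.e. s is decreasing.
There is no critical point below s=-5, and psi' keeps the same sign, so the iterate runs off to −∞.

diverges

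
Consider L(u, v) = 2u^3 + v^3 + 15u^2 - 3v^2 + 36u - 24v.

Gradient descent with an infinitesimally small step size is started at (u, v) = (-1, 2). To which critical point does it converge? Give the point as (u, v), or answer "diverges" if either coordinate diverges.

L is separable, so gradient descent decouples: u follows -∂L/∂u, v follows -∂L/∂v.
∂L/∂u = 6(u + 2)(u + 3); at u=-1 this is 12, so u decreases.
∂L/∂v = 3(v - 4)(v + 2); at v=2 this is -24, so v increases.
u converges to its nearest critical value -2 (a local min of the u-part); v converges to 4. The iterate converges to (-2, 4).

(-2, 4)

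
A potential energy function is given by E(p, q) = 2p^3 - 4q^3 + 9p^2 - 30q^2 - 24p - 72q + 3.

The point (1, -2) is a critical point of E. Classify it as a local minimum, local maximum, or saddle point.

The mixed partial ∂²E/∂p∂q is 0, so the Hessian at any point is diag(E_pp, E_qq) = diag(6(2p + 3), -12(2q + 5)).
At (1, -2): H = diag(30, -12).
The eigenvalues have opposite signs, so H is indefinite: a saddle point.

saddle point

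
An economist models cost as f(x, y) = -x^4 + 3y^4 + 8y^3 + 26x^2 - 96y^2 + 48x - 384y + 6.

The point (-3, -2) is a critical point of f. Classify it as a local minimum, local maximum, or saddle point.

local maximum

The mixed partial ∂²f/∂x∂y is 0, so the Hessian at any point is diag(f_xx, f_yy) = diag(4(-3x^2 + 13), 12(3y^2 + 4y - 16)).
At (-3, -2): H = diag(-56, -144).
Both eigenvalues are negative, so H is negative definite: a local maximum.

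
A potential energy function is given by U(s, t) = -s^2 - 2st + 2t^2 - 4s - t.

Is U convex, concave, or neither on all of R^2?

neither

U is quadratic, so its Hessian is the constant matrix H = [[-2, -2], [-2, 4]].
det(H) = -12, tr(H) = 2.
det(H) < 0, so H is indefinite: neither convex nor concave.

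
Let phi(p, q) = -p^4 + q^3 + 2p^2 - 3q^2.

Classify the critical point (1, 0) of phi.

local maximum

The mixed partial ∂²phi/∂p∂q is 0, so the Hessian at any point is diag(phi_pp, phi_qq) = diag(4(-3p^2 + 1), 6(q - 1)).
At (1, 0): H = diag(-8, -6).
Both eigenvalues are negative, so H is negative definite: a local maximum.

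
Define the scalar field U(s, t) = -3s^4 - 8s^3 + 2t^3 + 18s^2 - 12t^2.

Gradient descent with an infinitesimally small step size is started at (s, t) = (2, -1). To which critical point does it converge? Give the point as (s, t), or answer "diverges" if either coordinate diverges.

U is separable, so gradient descent decouples: s follows -∂U/∂s, t follows -∂U/∂t.
∂U/∂s = -12s(s - 1)(s + 3); at s=2 this is -120, so s increases.
∂U/∂t = 6t(t - 4); at t=-1 this is 30, so t decreases.
The s-coordinate has no critical point in that direction and runs off to infinity.

diverges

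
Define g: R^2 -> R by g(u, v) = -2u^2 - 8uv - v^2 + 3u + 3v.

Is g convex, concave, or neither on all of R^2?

g is quadratic, so its Hessian is the constant matrix H = [[-4, -8], [-8, -2]].
det(H) = -56, tr(H) = -6.
det(H) < 0, so H is indefinite: neither convex nor concave.

neither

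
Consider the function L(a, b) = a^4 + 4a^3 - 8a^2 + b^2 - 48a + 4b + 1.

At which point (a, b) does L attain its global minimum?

L(a,b) separates as P(a) + Q(b) + 1, so its minimum is min P + min Q + 1.
P'(a) = 4(a - 2)(a + 2)(a + 3) vanishes at a ∈ {-3, -2, 2}; Q'(b) = 2b + 4 vanishes at b ∈ {-2}.
Local minima of P (where P''>0): P(-3)=45, P(2)=-80. Local minima of Q: Q(-2)=-4.
So the global minimum of L is P(2) + Q(-2) + 1 = -80 − 4 + 1 = -83, attained at (2, -2).

(2, -2)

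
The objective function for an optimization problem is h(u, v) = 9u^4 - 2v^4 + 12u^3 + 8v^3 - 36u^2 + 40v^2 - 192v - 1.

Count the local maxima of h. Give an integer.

h separates as a function of u plus a function of v, so ∇h=0 decouples.
∂h/∂u = 36u(u - 1)(u + 2) = 0 at u ∈ {-2, 0, 1}; ∂h/∂v = -8(v - 4)(v - 2)(v + 3) = 0 at v ∈ {-3, 2, 4}.
The Hessian is diagonal: diag(h_uu, h_vv). Second derivatives: h_uu(-2)=216, h_uu(0)=-72, h_uu(1)=108; h_vv(-3)=-280, h_vv(2)=80, h_vv(4)=-112.
Local maxima occur where both diagonal entries negative: (0, -3), (0, 4). Count: 2.

2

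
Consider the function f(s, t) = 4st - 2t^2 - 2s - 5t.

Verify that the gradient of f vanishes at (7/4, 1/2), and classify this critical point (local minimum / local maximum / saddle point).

saddle point

∇f = (4t - 2, 4s - 4t - 5); substituting (7/4, 1/2) gives ∇f = (0, 0), so (7/4, 1/2) is indeed a critical point.
The Hessian of f is constant: H = [[0, 4], [4, -4]].
det(H) = 0·(-4) − 4² = -16.
Since det(H) < 0, H is indefinite and the critical point is a saddle point.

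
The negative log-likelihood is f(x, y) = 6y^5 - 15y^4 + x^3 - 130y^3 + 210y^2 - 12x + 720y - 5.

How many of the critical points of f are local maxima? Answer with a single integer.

f separates as a function of x plus a function of y, so ∇f=0 decouples.
∂f/∂x = 3(x - 2)(x + 2) = 0 at x ∈ {-2, 2}; ∂f/∂y = 30(y - 4)(y - 2)(y + 1)(y + 3) = 0 at y ∈ {-3, -1, 2, 4}.
The Hessian is diagonal: diag(f_xx, f_yy). Second derivatives: f_xx(-2)=-12, f_xx(2)=12; f_yy(-3)=-2100, f_yy(-1)=900, f_yy(2)=-900, f_yy(4)=2100.
Local maxima occur where both diagonal entries negative: (-2, -3), (-2, 2). Count: 2.

2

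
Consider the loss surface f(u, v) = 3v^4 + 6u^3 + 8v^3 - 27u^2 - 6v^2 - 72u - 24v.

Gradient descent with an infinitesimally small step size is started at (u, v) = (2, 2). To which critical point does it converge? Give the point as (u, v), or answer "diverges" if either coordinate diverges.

f is separable, so gradient descent decouples: u follows -∂f/∂u, v follows -∂f/∂v.
∂f/∂u = 18(u - 4)(u + 1); at u=2 this is -108, so u increases.
∂f/∂v = 12(v - 1)(v + 1)(v + 2); at v=2 this is 144, so v decreases.
u converges to its nearest critical value 4 (a local min of the u-part); v converges to 1. The iterate converges to (4, 1).

(4, 1)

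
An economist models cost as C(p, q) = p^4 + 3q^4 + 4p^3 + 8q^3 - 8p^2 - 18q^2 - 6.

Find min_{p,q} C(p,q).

C(p,q) separates as A(p) + B(q) − 6, so its minimum is min A + min B − 6.
A'(p) = 4p(p - 1)(p + 4) vanishes at p ∈ {-4, 0, 1}; B'(q) = 12q(q - 1)(q + 3) vanishes at q ∈ {-3, 0, 1}.
Local minima of A (where A''>0): A(-4)=-128, A(1)=-3. Local minima of B: B(-3)=-135, B(1)=-7.
So the global minimum of C is A(-4) + B(-3) − 6 = -128 − 135 − 6 = -269, attained at (-4, -3).

-269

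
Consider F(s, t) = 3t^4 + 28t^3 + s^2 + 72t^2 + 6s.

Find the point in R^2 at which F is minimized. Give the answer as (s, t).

F(s,t) separates as P(s) + Q(t), so its minimum is min P + min Q.
P'(s) = 2s + 6 vanishes at s ∈ {-3}; Q'(t) = 12t(t + 3)(t + 4) vanishes at t ∈ {-4, -3, 0}.
Local minima of P (where P''>0): P(-3)=-9. Local minima of Q: Q(-4)=128, Q(0)=0.
So the global minimum of F is P(-3) + Q(0) = -9 + 0 = -9, attained at (-3, 0).

(-3, 0)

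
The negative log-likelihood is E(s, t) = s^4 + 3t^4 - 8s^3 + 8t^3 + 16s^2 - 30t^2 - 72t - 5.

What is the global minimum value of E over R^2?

-157

E(s,t) separates as P(s) + Q(t) − 5, so its minimum is min P + min Q − 5.
P'(s) = 4s(s - 4)(s - 2) vanishes at s ∈ {0, 2, 4}; Q'(t) = 12(t - 2)(t + 1)(t + 3) vanishes at t ∈ {-3, -1, 2}.
Local minima of P (where P''>0): P(0)=0, P(4)=0. Local minima of Q: Q(-3)=-27, Q(2)=-152.
So the global minimum of E is P(0) + Q(2) − 5 = 0 − 152 − 5 = -157, attained at (0, 2).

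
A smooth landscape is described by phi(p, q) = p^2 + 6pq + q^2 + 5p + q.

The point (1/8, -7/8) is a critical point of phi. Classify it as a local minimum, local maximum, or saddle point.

saddle point

The Hessian of phi is constant: H = [[2, 6], [6, 2]].
det(H) = 2·2 − 6² = -32.
Since det(H) < 0, H is indefinite and the critical point is a saddle point.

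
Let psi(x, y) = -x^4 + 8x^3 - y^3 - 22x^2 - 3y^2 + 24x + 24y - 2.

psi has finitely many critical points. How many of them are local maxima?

psi separates as a function of x plus a function of y, so ∇psi=0 decouples.
∂psi/∂x = -4(x - 3)(x - 2)(x - 1) = 0 at x ∈ {1, 2, 3}; ∂psi/∂y = -3(y - 2)(y + 4) = 0 at y ∈ {-4, 2}.
The Hessian is diagonal: diag(psi_xx, psi_yy). Second derivatives: psi_xx(1)=-8, psi_xx(2)=4, psi_xx(3)=-8; psi_yy(-4)=18, psi_yy(2)=-18.
Local maxima occur where both diagonal entries negative: (1, 2), (3, 2). Count: 2.

2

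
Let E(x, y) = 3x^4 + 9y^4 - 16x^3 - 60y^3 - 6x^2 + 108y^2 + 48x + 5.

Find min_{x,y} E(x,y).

E(x,y) separates as P(x) + Q(y) + 5, so its minimum is min P + min Q + 5.
P'(x) = 12(x - 4)(x - 1)(x + 1) vanishes at x ∈ {-1, 1, 4}; Q'(y) = 36y(y - 3)(y - 2) vanishes at y ∈ {0, 2, 3}.
Local minima of P (where P''>0): P(-1)=-35, P(4)=-160. Local minima of Q: Q(0)=0, Q(3)=81.
So the global minimum of E is P(4) + Q(0) + 5 = -160 + 0 + 5 = -155, attained at (4, 0).

-155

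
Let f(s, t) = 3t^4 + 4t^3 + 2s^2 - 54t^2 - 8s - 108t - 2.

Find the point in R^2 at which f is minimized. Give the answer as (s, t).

(2, 3)

f(s,t) separates as P(s) + Q(t) − 2, so its minimum is min P + min Q − 2.
P'(s) = 4s - 8 vanishes at s ∈ {2}; Q'(t) = 12(t - 3)(t + 1)(t + 3) vanishes at t ∈ {-3, -1, 3}.
Local minima of P (where P''>0): P(2)=-8. Local minima of Q: Q(-3)=-27, Q(3)=-459.
So the global minimum of f is P(2) + Q(3) − 2 = -8 − 459 − 2 = -469, attained at (2, 3).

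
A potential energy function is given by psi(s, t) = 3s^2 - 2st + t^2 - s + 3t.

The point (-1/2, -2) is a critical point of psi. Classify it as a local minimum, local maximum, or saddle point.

local minimum

The Hessian of psi is constant: H = [[6, -2], [-2, 2]].
det(H) = 6·2 − (-2)² = 8.
det(H) > 0 and tr(H) = 8 > 0, so H is positive definite and the point is a local minimum.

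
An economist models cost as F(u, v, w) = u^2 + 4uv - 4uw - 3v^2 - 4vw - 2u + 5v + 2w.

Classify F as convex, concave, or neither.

neither

F is quadratic, so its Hessian is the constant matrix H = [[2, 4, -4], [4, -6, -4], [-4, -4, 0]].
Leading principal minors: 2, -28, 192.
Neither pattern holds ⇒ H is indefinite ⇒ neither convex nor concave.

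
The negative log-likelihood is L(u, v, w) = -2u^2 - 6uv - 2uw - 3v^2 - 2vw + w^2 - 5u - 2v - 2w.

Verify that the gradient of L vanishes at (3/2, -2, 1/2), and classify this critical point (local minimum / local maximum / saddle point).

∇L = (-4u - 6v - 2w - 5, -6u - 6v - 2w - 2, -2u - 2v + 2w - 2); substituting (3/2, -2, 1/2) gives ∇L = (0, 0, 0), so (3/2, -2, 1/2) is indeed a critical point.
The Hessian is constant: H = [[-4, -6, -2], [-6, -6, -2], [-2, -2, 2]].
Leading principal minors: Δ₁ = -4, Δ₂ = -12, Δ₃ = -32.
The minors fit neither the all-positive nor the alternating-sign pattern, so H is indefinite: a saddle point.

saddle point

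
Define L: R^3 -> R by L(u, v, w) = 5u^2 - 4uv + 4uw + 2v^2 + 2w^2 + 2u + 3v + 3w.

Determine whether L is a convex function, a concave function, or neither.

convex

L is quadratic, so its Hessian is the constant matrix H = [[10, -4, 4], [-4, 4, 0], [4, 0, 4]].
Leading principal minors: 10, 24, 32.
All positive ⇒ H ≻ 0 ⇒ convex.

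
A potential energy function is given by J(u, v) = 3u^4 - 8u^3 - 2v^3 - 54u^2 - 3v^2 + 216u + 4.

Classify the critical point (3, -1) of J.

The mixed partial ∂²J/∂u∂v is 0, so the Hessian at any point is diag(J_uu, J_vv) = diag(12(3u^2 - 4u - 9), -6(2v + 1)).
At (3, -1): H = diag(72, 6).
Both eigenvalues are positive, so H is positive definite: a local minimum.

local minimum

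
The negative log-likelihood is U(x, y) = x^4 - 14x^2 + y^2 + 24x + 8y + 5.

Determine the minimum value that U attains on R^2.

U(x,y) separates as P(x) + Q(y) + 5, so its minimum is min P + min Q + 5.
P'(x) = 4(x - 2)(x - 1)(x + 3) vanishes at x ∈ {-3, 1, 2}; Q'(y) = 2y + 8 vanishes at y ∈ {-4}.
Local minima of P (where P''>0): P(-3)=-117, P(2)=8. Local minima of Q: Q(-4)=-16.
So the global minimum of U is P(-3) + Q(-4) + 5 = -117 − 16 + 5 = -128, attained at (-3, -4).

-128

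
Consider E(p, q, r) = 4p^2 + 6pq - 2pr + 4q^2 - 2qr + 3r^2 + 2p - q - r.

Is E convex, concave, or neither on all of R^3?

E is quadratic, so its Hessian is the constant matrix H = [[8, 6, -2], [6, 8, -2], [-2, -2, 6]].
Leading principal minors: 8, 28, 152.
All positive ⇒ H ≻ 0 ⇒ convex.

convex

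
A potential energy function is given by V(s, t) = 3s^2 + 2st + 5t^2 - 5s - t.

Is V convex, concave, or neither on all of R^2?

V is quadratic, so its Hessian is the constant matrix H = [[6, 2], [2, 10]].
det(H) = 56, tr(H) = 16.
det(H) > 0 and tr(H) > 0, so H is positive definite everywhere: convex.

convex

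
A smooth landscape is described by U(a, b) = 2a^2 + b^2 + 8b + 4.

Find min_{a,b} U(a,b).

U(a,b) separates as P(a) + Q(b) + 4, so its minimum is min P + min Q + 4.
P'(a) = 4a vanishes at a ∈ {0}; Q'(b) = 2b + 8 vanishes at b ∈ {-4}.
Local minima of P (where P''>0): P(0)=0. Local minima of Q: Q(-4)=-16.
So the global minimum of U is P(0) + Q(-4) + 4 = 0 − 16 + 4 = -12, attained at (0, -4).

-12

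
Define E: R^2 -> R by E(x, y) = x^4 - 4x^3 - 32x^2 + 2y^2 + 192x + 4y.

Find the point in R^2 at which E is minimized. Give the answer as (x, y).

(-4, -1)

E(x,y) separates as P(x) + Q(y), so its minimum is min P + min Q.
P'(x) = 4(x - 4)(x - 3)(x + 4) vanishes at x ∈ {-4, 3, 4}; Q'(y) = 4y + 4 vanishes at y ∈ {-1}.
Local minima of P (where P''>0): P(-4)=-768, P(4)=256. Local minima of Q: Q(-1)=-2.
So the global minimum of E is P(-4) + Q(-1) = -768 − 2 = -770, attained at (-4, -1).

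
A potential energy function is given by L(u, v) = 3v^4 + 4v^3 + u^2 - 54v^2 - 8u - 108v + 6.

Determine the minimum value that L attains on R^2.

-469

L(u,v) separates as P(u) + Q(v) + 6, so its minimum is min P + min Q + 6.
P'(u) = 2u - 8 vanishes at u ∈ {4}; Q'(v) = 12(v - 3)(v + 1)(v + 3) vanishes at v ∈ {-3, -1, 3}.
Local minima of P (where P''>0): P(4)=-16. Local minima of Q: Q(-3)=-27, Q(3)=-459.
So the global minimum of L is P(4) + Q(3) + 6 = -16 − 459 + 6 = -469, attained at (4, 3).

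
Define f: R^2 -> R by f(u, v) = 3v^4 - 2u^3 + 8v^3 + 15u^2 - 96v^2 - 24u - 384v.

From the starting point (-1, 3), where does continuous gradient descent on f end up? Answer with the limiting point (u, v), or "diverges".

f is separable, so gradient descent decouples: u follows -∂f/∂u, v follows -∂f/∂v.
∂f/∂u = -6(u - 4)(u - 1); at u=-1 this is -60, so u increases.
∂f/∂v = 12(v - 4)(v + 2)(v + 4); at v=3 this is -420, so v increases.
u converges to its nearest critical value 1 (a local min of the u-part); v converges to 4. The iterate converges to (1, 4).

(1, 4)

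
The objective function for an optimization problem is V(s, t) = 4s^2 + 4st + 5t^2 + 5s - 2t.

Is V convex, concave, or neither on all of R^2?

V is quadratic, so its Hessian is the constant matrix H = [[8, 4], [4, 10]].
det(H) = 64, tr(H) = 18.
det(H) > 0 and tr(H) > 0, so H is positive definite everywhere: convex.

convex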